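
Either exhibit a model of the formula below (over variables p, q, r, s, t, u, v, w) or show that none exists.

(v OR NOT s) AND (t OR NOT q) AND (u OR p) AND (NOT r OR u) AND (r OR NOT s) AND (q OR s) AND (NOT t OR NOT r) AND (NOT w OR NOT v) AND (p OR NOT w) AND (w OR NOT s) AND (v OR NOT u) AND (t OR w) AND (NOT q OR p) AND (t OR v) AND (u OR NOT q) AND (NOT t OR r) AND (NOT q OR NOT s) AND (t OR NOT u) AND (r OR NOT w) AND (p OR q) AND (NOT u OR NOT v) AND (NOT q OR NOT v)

UNSATISFIABLE

Case v = true:
The clause (NOT w) is unit, so w = false.
The clause (NOT s) is unit, so s = false.
The clause (q) is unit, so q = true.
Now (NOT q) is unsatisfied and unit — conflict.
That branch fails; take v = false instead.
The clause (NOT s) is unit, so s = false.
The clause (q) is unit, so q = true.
The clause (t) is unit, so t = true.
The clause (NOT r) is unit, so r = false.
Now (r) is unsatisfied and unit — conflict.
Neither v = true nor v = false works.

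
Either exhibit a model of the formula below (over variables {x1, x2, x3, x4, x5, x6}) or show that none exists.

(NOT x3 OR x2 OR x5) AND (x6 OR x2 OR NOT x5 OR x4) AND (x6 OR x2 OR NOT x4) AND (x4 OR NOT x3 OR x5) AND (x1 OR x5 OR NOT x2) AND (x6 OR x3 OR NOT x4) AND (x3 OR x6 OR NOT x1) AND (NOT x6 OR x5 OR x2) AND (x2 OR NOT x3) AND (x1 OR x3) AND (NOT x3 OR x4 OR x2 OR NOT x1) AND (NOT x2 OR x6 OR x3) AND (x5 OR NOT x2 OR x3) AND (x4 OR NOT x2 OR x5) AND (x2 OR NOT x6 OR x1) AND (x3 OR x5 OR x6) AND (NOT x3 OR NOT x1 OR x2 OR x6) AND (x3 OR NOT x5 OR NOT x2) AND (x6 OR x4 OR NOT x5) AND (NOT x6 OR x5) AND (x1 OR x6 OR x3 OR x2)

Suppose x2 = true.
Suppose x1 = true.
Suppose x3 = true.
Suppose x4 = true.
Suppose x6 = true.
The clause (x5) is unit, so x5 = true.
All clauses are satisfied.

x1=true; x2=true; x3=true; x4=true; x5=true; x6=true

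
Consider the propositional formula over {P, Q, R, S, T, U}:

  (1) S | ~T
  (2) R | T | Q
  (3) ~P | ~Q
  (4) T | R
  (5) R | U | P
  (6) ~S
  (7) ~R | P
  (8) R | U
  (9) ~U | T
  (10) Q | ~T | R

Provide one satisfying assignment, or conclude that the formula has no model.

P=1, Q=0, R=1, S=0, T=0, U=0

Unit clause (~S) forces S = 0.
Unit clause (~T) forces T = 0.
Unit clause (R) forces R = 1.
Unit clause (P) forces P = 1.
Unit clause (~Q) forces Q = 0.
Unit clause (~U) forces U = 0.
All clauses are satisfied.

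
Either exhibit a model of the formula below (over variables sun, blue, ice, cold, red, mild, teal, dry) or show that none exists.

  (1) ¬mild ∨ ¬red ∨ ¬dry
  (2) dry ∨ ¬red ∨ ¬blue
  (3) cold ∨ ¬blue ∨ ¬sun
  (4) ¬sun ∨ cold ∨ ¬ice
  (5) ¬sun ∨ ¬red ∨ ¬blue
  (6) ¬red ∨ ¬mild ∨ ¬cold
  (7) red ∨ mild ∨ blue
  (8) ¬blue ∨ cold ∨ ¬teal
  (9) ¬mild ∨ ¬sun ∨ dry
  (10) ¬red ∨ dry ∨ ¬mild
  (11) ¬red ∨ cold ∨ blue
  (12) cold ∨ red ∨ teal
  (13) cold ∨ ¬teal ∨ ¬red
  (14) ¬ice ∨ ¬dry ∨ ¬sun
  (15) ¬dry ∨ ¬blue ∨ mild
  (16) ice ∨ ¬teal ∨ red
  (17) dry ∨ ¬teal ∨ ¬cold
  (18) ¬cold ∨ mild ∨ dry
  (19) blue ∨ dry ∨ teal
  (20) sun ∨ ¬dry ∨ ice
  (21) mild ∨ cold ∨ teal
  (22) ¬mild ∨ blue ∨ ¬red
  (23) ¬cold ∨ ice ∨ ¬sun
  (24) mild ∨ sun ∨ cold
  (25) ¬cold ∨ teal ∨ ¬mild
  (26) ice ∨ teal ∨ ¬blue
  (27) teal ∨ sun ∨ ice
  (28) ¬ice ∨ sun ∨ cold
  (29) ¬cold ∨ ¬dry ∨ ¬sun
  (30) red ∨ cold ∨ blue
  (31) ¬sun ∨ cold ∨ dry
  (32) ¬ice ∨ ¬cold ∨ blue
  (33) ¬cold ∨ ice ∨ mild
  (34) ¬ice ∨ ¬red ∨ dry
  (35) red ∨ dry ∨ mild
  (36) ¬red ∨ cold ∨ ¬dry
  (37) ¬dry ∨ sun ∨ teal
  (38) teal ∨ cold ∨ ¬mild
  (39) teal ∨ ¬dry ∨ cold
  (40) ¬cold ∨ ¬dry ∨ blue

Branch on mild: set mild = True.
Branch on red: set red = False.
Branch on sun: set sun = False.
Branch on cold: set cold = True.
(teal) alone gives teal = True.
(ice) alone gives ice = True.
(dry) alone gives dry = True.
(blue) alone gives blue = True.
All clauses are satisfied.

sun: False; blue: True; ice: True; cold: True; red: False; mild: True; teal: True; dry: True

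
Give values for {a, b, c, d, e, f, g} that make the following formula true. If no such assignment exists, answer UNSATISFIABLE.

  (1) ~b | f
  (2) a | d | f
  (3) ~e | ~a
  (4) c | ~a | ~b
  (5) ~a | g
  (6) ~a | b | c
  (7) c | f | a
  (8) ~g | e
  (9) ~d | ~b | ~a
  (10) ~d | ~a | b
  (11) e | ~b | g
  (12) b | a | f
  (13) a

Unit clause (a) forces a = 1.
Unit clause (~e) forces e = 0.
Unit clause (g) forces g = 1.
Now (~g) is unsatisfied and unit — conflict.

UNSATISFIABLE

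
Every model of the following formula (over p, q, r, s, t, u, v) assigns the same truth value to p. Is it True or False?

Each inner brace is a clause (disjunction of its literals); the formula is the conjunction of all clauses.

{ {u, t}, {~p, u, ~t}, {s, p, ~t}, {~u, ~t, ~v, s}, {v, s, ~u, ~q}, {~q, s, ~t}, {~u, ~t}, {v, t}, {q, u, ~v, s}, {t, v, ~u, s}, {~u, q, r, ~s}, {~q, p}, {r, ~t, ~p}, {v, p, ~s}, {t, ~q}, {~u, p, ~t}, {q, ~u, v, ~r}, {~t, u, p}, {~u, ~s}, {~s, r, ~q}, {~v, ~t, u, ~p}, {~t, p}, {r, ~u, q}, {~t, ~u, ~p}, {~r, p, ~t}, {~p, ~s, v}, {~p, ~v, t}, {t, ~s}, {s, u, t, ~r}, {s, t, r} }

False

Suppose p = 1.
Branch on u: set u = 1.
Unit clause (~t) forces t = 0.
Unit clause (v) forces v = 1.
That conflicts with the unit clause (~v).
So u must be the other value — set u = 0.
Unit clause (t) forces t = 1.
That conflicts with the unit clause (~t).
Both values of u lead to a conflict.
So every satisfying assignment has p = False.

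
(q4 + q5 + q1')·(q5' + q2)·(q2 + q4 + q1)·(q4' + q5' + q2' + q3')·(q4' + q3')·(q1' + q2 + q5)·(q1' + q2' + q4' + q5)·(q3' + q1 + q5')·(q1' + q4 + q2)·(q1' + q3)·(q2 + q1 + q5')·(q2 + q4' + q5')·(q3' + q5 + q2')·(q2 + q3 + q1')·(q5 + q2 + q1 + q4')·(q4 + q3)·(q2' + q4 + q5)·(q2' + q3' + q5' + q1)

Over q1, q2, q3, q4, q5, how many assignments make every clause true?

3

There are 2^5 = 32 truth assignments over (q1, q2, q3, q4, q5).
Split on q4. With q4 = 1, the clauses containing q4 are satisfied and q4' drops from the rest; 2 of the 2^4 = 16 assignments to the other variables satisfy what remains.
With q4 = 0, by the same count on the reduced clause set, 1 assignment works.
(One model: q1=F, q2=T, q3=F, q4=T, q5=F.)
Total: 2 + 1 = 3.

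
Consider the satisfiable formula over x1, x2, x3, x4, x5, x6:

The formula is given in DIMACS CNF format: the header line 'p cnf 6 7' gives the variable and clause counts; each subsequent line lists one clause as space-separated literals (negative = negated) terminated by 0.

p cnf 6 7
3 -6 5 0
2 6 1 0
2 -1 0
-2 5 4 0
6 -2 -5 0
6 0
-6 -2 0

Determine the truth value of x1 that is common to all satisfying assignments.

Suppose x1 = True.
From the singleton clause (x2), x2 = True.
From the singleton clause (x6), x6 = True.
That conflicts with the unit clause (¬x6).
So every satisfying assignment has x1 = False.

False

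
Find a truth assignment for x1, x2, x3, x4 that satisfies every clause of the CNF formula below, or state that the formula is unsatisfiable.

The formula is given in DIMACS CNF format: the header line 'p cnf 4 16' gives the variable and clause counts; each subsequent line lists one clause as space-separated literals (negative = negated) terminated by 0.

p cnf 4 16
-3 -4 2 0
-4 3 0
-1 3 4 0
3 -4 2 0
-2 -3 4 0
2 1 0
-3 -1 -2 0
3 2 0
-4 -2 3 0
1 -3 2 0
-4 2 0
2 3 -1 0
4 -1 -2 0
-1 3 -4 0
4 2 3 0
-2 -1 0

Case x4 = False:
Case x1 = True:
From the singleton clause (x3), x3 = True.
From the singleton clause (¬x2), x2 = False.
Every clause now holds.

x1: True,  x2: False,  x3: True,  x4: False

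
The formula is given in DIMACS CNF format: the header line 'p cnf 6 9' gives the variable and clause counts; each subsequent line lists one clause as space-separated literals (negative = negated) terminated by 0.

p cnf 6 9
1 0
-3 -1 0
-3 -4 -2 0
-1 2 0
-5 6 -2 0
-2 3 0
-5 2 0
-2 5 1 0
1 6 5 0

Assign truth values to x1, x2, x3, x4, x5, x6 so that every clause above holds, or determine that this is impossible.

UNSATISFIABLE

From the singleton clause (x1), x1 = True.
From the singleton clause (¬x3), x3 = False.
From the singleton clause (x2), x2 = True.
Now (¬x2) is unsatisfied and unit — conflict.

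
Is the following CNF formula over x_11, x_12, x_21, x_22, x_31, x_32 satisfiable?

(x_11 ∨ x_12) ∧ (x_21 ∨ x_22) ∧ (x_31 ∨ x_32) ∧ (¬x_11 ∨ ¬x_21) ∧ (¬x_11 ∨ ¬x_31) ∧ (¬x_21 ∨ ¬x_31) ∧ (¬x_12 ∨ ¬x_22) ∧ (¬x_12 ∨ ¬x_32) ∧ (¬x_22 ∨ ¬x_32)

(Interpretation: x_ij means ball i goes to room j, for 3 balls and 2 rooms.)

Suppose x_11 = True.
From the singleton clause (¬x_21), x_21 = False.
From the singleton clause (x_22), x_22 = True.
From the singleton clause (¬x_31), x_31 = False.
From the singleton clause (x_32), x_32 = True.
Now (¬x_32) is unsatisfied and unit — conflict.
Backtrack on x_11: now try x_11 = False.
From the singleton clause (x_12), x_12 = True.
From the singleton clause (¬x_22), x_22 = False.
From the singleton clause (x_21), x_21 = True.
From the singleton clause (¬x_31), x_31 = False.
From the singleton clause (x_32), x_32 = True.
Now (¬x_32) is unsatisfied and unit — conflict.
Both values of x_11 lead to a conflict.
No assignment satisfies every clause.

No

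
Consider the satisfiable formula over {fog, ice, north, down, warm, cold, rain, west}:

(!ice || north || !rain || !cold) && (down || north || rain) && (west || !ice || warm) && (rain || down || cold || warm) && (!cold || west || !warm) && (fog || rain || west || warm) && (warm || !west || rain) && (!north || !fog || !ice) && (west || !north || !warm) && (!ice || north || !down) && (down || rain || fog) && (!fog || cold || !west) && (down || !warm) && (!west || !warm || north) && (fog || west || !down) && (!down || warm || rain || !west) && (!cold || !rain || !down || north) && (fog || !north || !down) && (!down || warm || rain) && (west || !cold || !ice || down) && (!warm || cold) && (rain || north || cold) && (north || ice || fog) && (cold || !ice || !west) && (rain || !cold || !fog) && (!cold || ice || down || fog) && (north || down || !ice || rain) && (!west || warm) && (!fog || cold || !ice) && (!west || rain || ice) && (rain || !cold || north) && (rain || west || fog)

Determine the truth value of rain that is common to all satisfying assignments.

Suppose rain = false.
Branch on down: set down = true.
Unit clause (warm) forces warm = true.
Unit clause (cold) forces cold = true.
Unit clause (west) forces west = true.
Unit clause (north) forces north = true.
Unit clause (fog) forces fog = true.
Now (!fog) is unsatisfied and unit — conflict.
That branch fails; take down = false instead.
Unit clause (north) forces north = true.
Unit clause (fog) forces fog = true.
Unit clause (!ice) forces ice = false.
Unit clause (!warm) forces warm = false.
Unit clause (cold) forces cold = true.
Now (!cold) is unsatisfied and unit — conflict.
Both values of down lead to a conflict.
So every satisfying assignment has rain = True.

True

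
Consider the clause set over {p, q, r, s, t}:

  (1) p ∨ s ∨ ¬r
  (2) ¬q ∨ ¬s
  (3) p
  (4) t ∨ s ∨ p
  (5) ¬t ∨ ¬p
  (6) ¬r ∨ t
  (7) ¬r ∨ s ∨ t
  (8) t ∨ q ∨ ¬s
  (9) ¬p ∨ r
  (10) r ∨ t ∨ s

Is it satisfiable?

Unsatisfiable

(p) alone gives p = True.
(¬t) alone gives t = False.
(¬r) alone gives r = False.
Now (r) is unsatisfied and unit — conflict.
No assignment satisfies every clause.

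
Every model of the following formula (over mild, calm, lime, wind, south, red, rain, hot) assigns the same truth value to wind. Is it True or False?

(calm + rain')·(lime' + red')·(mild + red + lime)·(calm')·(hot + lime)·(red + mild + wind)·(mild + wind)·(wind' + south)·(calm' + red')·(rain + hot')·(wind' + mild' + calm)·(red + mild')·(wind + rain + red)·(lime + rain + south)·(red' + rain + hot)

True

Suppose wind = 0.
Unit clause (calm') forces calm = 0.
Unit clause (rain') forces rain = 0.
Unit clause (mild) forces mild = 1.
Unit clause (hot') forces hot = 0.
Unit clause (lime) forces lime = 1.
Unit clause (red') forces red = 0.
But (red) is also a unit clause — contradiction.
So every satisfying assignment has wind = True.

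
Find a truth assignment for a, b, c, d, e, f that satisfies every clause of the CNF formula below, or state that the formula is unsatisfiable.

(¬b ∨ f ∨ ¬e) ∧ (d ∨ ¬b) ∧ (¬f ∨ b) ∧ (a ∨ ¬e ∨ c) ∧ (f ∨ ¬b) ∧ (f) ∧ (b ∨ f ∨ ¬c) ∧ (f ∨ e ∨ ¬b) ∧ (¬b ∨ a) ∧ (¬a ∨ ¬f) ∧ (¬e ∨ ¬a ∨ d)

UNSATISFIABLE

The clause (f) is unit, so f = True.
The clause (b) is unit, so b = True.
The clause (d) is unit, so d = True.
The clause (a) is unit, so a = True.
But (¬a) is also a unit clause — contradiction.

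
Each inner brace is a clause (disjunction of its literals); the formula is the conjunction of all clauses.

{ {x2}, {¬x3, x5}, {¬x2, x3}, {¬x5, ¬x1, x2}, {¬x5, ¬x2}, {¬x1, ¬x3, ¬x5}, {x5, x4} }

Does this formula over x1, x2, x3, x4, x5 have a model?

From the singleton clause (x2), x2 = True.
From the singleton clause (x3), x3 = True.
From the singleton clause (x5), x5 = True.
But (¬x5) is also a unit clause — contradiction.
No assignment satisfies every clause.

Unsatisfiable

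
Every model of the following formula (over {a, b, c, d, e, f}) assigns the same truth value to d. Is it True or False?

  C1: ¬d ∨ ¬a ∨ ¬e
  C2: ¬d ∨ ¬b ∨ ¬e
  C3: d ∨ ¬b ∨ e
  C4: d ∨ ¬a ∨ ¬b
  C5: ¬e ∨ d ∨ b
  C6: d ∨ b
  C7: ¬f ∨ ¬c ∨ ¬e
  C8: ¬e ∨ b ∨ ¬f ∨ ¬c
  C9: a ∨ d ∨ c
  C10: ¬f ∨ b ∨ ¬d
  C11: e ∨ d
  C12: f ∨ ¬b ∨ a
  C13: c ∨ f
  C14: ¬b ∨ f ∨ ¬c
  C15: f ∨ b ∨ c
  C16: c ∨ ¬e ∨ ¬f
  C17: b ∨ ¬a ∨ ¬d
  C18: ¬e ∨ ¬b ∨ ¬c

Suppose d = False.
Unit clause (b) forces b = True.
Unit clause (e) forces e = True.
Unit clause (¬a) forces a = False.
Unit clause (c) forces c = True.
But (¬c) is also a unit clause — contradiction.
So every satisfying assignment has d = True.

True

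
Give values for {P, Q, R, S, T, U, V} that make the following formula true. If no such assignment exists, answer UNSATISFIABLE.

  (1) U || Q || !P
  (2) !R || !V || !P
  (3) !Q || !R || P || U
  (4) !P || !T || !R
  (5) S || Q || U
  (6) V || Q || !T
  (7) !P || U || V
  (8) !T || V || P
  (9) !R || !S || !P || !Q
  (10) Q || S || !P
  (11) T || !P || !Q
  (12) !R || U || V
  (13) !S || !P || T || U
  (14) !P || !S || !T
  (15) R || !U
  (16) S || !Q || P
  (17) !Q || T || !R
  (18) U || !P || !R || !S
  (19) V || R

P ↦ false; Q ↦ true; R ↦ false; S ↦ true; T ↦ false; U ↦ false; V ↦ true

Branch on R: set R = false.
(!U) alone gives U = false.
(V) alone gives V = true.
Branch on Q: set Q = true.
Branch on T: set T = false.
(!P) alone gives P = false.
(S) alone gives S = true.
This assignment satisfies each clause.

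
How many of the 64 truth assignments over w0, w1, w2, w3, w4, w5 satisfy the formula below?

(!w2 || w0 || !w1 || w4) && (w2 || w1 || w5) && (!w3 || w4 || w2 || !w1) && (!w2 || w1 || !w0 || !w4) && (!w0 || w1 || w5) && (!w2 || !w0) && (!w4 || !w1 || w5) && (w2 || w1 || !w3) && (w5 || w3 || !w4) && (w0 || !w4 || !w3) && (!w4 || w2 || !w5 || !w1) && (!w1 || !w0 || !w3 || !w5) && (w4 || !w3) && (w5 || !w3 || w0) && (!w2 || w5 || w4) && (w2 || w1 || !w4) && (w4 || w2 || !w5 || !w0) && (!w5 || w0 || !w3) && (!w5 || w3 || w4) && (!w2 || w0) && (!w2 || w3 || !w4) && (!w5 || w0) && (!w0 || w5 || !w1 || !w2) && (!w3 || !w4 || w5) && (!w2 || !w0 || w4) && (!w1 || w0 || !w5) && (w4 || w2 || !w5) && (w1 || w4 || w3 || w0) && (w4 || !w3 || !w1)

There are 2^6 = 64 truth assignments over (w0, w1, w2, w3, w4, w5).
Split on w2. With w2 = true, the clauses containing w2 are satisfied and !w2 drops from the rest; 0 of the 2^5 = 32 assignments to the other variables satisfy what remains.
With w2 = false, by the same count on the reduced clause set, 2 assignments work.
(One model: w0=F, w1=T, w2=F, w3=F, w4=F, w5=F.)
Total: 0 + 2 = 2.

2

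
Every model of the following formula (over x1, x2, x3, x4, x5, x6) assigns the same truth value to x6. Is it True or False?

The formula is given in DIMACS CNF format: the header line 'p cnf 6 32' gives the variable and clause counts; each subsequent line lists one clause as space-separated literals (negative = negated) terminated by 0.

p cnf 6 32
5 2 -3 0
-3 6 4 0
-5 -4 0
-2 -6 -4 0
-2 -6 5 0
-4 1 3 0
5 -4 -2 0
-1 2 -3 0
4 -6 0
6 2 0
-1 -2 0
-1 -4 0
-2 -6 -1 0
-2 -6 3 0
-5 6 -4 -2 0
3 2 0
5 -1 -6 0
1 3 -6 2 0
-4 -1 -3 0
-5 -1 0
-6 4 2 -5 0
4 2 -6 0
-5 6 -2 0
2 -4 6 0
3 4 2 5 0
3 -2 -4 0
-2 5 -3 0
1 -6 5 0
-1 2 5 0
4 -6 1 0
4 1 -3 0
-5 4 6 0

False

Suppose x6 = True.
The clause (x4) is unit, so x4 = True.
The clause (¬x5) is unit, so x5 = False.
The clause (¬x2) is unit, so x2 = False.
The clause (¬x3) is unit, so x3 = False.
Now (x3) is unsatisfied and unit — conflict.
So every satisfying assignment has x6 = False.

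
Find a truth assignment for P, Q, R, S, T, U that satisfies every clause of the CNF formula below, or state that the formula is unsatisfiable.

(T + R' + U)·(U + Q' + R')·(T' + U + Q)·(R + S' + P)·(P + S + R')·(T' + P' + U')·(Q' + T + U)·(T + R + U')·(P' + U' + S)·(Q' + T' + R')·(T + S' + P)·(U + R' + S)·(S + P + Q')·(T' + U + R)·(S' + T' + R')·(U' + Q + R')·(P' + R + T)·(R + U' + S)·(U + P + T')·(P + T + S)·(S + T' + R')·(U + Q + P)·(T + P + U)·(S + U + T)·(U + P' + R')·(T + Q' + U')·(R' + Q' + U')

Try T = 1.
Try U = 1.
(P') alone gives P = 0.
Try R = 1.
(S) alone gives S = 1.
That conflicts with the unit clause (S').
Undo R and try R = 0.
(S') alone gives S = 0.
That conflicts with the unit clause (S).
Either choice for R ends in contradiction.
Undo U and try U = 0.
(Q) alone gives Q = 1.
(R') alone gives R = 0.
That conflicts with the unit clause (R).
Either choice for U ends in contradiction.
Undo T and try T = 0.
Try R = 0.
(U') alone gives U = 0.
(Q') alone gives Q = 0.
(P') alone gives P = 0.
That conflicts with the unit clause (P).
Undo R and try R = 1.
(U) alone gives U = 1.
(Q) alone gives Q = 1.
That conflicts with the unit clause (Q').
Either choice for R ends in contradiction.
Either choice for T ends in contradiction.

UNSATISFIABLE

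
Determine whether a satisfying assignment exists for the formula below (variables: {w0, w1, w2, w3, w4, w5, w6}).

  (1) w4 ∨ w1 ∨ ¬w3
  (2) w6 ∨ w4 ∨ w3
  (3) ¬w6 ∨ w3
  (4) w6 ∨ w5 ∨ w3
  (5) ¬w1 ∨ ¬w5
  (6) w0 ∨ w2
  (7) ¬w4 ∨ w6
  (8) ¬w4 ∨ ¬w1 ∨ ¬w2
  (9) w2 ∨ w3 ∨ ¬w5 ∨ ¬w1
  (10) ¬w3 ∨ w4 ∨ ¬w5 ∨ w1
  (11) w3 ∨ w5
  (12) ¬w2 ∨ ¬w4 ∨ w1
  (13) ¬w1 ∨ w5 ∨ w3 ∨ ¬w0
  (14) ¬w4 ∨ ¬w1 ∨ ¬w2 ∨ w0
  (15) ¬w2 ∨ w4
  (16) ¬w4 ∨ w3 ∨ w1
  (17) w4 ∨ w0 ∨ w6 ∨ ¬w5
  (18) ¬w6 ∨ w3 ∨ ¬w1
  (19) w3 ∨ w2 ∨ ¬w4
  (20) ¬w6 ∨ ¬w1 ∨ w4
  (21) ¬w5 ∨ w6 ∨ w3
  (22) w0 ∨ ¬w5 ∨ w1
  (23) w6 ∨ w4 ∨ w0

Branch on w6: set w6 = True.
(w3) alone gives w3 = True.
Branch on w4: set w4 = True.
Branch on w1: set w1 = False.
(¬w2) alone gives w2 = False.
(w0) alone gives w0 = True.
No clause remains; w5 is free.
A satisfying assignment: w0=True,  w1=False,  w2=False,  w3=True,  w4=True,  w5=True,  w6=True.

Yes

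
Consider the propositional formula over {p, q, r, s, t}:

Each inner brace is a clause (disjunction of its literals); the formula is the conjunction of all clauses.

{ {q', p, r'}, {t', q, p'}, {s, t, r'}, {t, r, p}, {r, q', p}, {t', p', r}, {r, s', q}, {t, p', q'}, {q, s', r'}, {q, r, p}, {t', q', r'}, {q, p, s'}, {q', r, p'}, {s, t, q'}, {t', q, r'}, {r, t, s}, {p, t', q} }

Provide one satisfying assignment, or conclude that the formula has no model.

Branch on q: set q = 0.
Branch on t: set t = 0.
Branch on s: set s = 1.
The clause (r) is unit, so r = 1.
That conflicts with the unit clause (r').
So s must be the other value — set s = 0.
The clause (r') is unit, so r = 0.
That conflicts with the unit clause (r).
Both values of s lead to a conflict.
So t must be the other value — set t = 1.
The clause (p') is unit, so p = 0.
That conflicts with the unit clause (p).
Both values of t lead to a conflict.
So q must be the other value — set q = 1.
Branch on p: set p = 1.
The clause (t) is unit, so t = 1.
The clause (r) is unit, so r = 1.
That conflicts with the unit clause (r').
So p must be the other value — set p = 0.
The clause (r') is unit, so r = 0.
That conflicts with the unit clause (r).
Both values of p lead to a conflict.
Both values of q lead to a conflict.

UNSATISFIABLE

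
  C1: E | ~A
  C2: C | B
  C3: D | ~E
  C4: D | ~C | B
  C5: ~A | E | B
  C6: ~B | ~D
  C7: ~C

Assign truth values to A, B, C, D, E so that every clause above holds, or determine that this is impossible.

(~C) alone gives C = 0.
(B) alone gives B = 1.
(~D) alone gives D = 0.
(~E) alone gives E = 0.
(~A) alone gives A = 0.
All clauses are satisfied.

A: 0; B: 1; C: 0; D: 0; E: 0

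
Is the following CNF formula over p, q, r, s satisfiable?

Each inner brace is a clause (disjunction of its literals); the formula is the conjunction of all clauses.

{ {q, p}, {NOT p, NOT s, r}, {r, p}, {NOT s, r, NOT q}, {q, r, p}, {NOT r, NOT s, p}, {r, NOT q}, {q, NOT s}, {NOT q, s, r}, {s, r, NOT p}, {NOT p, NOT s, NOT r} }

Yes

Case q = true:
(r) alone gives r = true.
Case s = false:
All clauses hold; p can take either value.
A satisfying assignment: p=false; q=true; r=true; s=false.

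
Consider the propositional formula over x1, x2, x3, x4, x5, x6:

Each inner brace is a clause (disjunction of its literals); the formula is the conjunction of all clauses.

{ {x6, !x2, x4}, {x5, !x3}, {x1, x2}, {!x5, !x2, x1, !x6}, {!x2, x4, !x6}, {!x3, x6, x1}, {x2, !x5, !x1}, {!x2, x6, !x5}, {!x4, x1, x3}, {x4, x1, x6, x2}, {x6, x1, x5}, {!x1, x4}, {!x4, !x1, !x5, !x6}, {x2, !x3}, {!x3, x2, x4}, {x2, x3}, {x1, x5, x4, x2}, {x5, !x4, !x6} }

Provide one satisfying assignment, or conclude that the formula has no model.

x1 ↦ true, x2 ↦ true, x3 ↦ false, x4 ↦ true, x5 ↦ false, x6 ↦ false

Suppose x5 = false.
From the singleton clause (!x3), x3 = false.
From the singleton clause (x2), x2 = true.
Suppose x6 = false.
From the singleton clause (x4), x4 = true.
From the singleton clause (x1), x1 = true.
This assignment satisfies each clause.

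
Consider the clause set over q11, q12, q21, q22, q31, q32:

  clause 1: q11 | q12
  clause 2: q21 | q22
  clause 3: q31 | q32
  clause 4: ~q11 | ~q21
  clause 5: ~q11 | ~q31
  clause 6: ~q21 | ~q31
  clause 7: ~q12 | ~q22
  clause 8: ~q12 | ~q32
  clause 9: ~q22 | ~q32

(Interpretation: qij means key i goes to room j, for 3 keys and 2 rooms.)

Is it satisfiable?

Try q11 = 1.
The clause (~q21) is unit, so q21 = 0.
The clause (q22) is unit, so q22 = 1.
The clause (~q31) is unit, so q31 = 0.
The clause (q32) is unit, so q32 = 1.
Now (~q32) is unsatisfied and unit — conflict.
Backtrack on q11: now try q11 = 0.
The clause (q12) is unit, so q12 = 1.
The clause (~q22) is unit, so q22 = 0.
The clause (q21) is unit, so q21 = 1.
The clause (~q31) is unit, so q31 = 0.
The clause (q32) is unit, so q32 = 1.
Now (~q32) is unsatisfied and unit — conflict.
Both values of q11 lead to a conflict.
No assignment satisfies every clause.

No, unsatisfiable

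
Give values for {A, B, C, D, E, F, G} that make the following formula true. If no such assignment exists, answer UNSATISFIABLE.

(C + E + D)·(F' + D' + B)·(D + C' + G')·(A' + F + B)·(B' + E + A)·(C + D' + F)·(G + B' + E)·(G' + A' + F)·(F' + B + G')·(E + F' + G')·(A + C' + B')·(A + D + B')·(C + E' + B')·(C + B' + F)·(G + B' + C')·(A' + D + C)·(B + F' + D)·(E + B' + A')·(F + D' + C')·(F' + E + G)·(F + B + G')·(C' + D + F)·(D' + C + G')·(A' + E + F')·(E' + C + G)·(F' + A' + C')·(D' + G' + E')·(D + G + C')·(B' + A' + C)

UNSATISFIABLE

Suppose C = 1.
Suppose D = 1.
Unit clause (F) forces F = 1.
Unit clause (B) forces B = 1.
Unit clause (A) forces A = 1.
Now (A') is unsatisfied and unit — conflict.
Undo D and try D = 0.
Unit clause (G') forces G = 0.
Now (G) is unsatisfied and unit — conflict.
Neither D = 1 nor D = 0 works.
Undo C and try C = 0.
Suppose E = 1.
Unit clause (B') forces B = 0.
Unit clause (G) forces G = 1.
Unit clause (F') forces F = 0.
Now (F) is unsatisfied and unit — conflict.
Undo E and try E = 0.
Unit clause (D) forces D = 1.
Unit clause (F) forces F = 1.
Unit clause (B) forces B = 1.
Unit clause (A) forces A = 1.
Now (A') is unsatisfied and unit — conflict.
Neither E = 1 nor E = 0 works.
Neither C = 1 nor C = 0 works.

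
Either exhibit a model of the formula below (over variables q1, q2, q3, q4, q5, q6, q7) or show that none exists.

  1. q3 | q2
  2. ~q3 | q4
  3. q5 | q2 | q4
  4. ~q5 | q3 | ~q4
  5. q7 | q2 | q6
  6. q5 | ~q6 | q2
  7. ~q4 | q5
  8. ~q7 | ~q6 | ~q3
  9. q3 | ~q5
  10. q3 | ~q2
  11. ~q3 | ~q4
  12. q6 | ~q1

UNSATISFIABLE

Suppose q3 = 1.
The clause (q4) is unit, so q4 = 1.
But (~q4) is also a unit clause — contradiction.
Undo q3 and try q3 = 0.
The clause (q2) is unit, so q2 = 1.
But (~q2) is also a unit clause — contradiction.
Either choice for q3 ends in contradiction.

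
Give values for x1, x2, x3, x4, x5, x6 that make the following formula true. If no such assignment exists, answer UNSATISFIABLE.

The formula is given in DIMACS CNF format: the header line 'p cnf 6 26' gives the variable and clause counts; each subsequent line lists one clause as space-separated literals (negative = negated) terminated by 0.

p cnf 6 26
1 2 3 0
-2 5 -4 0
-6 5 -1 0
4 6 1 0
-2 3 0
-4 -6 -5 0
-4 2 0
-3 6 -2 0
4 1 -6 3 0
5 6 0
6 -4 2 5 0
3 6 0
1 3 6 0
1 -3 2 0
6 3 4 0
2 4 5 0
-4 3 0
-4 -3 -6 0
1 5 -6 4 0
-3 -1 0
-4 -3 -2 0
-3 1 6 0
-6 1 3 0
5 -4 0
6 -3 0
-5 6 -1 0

Try x2 = False.
(¬x4) alone gives x4 = False.
(x5) alone gives x5 = True.
Try x1 = True.
(¬x3) alone gives x3 = False.
(x6) alone gives x6 = True.
This assignment satisfies each clause.

x1 ↦ True,  x2 ↦ False,  x3 ↦ False,  x4 ↦ False,  x5 ↦ True,  x6 ↦ True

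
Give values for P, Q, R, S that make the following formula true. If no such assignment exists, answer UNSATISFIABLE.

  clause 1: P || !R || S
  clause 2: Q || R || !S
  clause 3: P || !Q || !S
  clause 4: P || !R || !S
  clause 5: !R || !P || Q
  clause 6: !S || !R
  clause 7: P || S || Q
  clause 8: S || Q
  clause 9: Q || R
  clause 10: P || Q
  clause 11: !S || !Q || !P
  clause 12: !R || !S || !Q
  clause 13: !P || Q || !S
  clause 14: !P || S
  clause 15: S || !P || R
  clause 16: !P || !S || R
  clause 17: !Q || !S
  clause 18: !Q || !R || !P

P: false, Q: true, R: false, S: false

Branch on S: set S = false.
The clause (Q) is unit, so Q = true.
The clause (!P) is unit, so P = false.
The clause (!R) is unit, so R = false.
All clauses are satisfied.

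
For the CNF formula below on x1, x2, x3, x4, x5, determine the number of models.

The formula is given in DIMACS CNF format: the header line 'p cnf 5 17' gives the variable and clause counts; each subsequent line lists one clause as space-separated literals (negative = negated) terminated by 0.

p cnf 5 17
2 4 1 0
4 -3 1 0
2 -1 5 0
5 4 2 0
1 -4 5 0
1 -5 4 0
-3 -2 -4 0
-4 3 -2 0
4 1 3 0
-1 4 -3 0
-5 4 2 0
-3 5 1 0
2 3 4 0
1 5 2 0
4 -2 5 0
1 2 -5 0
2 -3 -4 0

2

There are 2^5 = 32 truth assignments over (x1, x2, x3, x4, x5).
Split on x4. With x4 = True, the clauses containing x4 are satisfied and ¬x4 drops from the rest; 1 of the 2^4 = 16 assignments to the other variables satisfy what remains.
With x4 = False, by the same count on the reduced clause set, 1 assignment works.
(One model: x1=T, x2=F, x3=F, x4=T, x5=T.)
Total: 1 + 1 = 2.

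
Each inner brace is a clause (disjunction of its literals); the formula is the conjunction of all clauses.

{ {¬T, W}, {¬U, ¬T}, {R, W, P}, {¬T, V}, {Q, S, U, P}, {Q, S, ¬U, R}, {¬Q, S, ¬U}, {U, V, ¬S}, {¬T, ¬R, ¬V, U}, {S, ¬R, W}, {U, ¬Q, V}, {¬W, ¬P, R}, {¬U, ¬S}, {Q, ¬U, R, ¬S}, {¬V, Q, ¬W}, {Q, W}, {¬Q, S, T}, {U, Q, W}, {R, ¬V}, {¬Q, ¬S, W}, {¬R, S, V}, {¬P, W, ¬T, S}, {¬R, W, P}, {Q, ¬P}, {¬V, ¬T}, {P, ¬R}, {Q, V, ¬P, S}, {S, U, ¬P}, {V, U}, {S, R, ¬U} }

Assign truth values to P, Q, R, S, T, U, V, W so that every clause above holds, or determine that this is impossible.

P ↦ True, Q ↦ True, R ↦ True, S ↦ True, T ↦ False, U ↦ False, V ↦ True, W ↦ True

Suppose T = False.
Suppose U = False.
Unit clause (V) forces V = True.
Unit clause (R) forces R = True.
Unit clause (P) forces P = True.
Unit clause (Q) forces Q = True.
Unit clause (S) forces S = True.
Unit clause (W) forces W = True.
This assignment satisfies each clause.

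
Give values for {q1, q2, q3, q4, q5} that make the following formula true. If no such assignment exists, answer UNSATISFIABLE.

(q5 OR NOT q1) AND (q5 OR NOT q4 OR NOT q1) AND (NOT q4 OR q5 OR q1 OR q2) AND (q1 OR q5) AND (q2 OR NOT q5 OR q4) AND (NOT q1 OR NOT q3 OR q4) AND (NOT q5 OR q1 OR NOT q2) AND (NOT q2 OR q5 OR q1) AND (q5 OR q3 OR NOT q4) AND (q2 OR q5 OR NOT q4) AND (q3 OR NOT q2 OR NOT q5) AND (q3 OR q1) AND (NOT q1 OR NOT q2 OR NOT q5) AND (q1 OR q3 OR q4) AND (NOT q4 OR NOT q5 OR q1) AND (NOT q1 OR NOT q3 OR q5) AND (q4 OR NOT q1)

Suppose q5 = true.
Suppose q2 = false.
From the singleton clause (q4), q4 = true.
From the singleton clause (q1), q1 = true.
All clauses hold; q3 can take either value.

q1 ↦ true; q2 ↦ false; q3 ↦ false; q4 ↦ true; q5 ↦ true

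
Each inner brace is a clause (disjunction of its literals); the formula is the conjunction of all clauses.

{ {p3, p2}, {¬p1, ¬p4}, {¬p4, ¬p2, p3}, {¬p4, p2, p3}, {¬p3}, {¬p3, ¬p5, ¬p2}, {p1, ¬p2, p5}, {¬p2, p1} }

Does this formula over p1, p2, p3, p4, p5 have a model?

The clause (¬p3) is unit, so p3 = False.
The clause (p2) is unit, so p2 = True.
The clause (¬p4) is unit, so p4 = False.
The clause (p1) is unit, so p1 = True.
All clauses hold; p5 can take either value.
A satisfying assignment: p1=True,  p2=True,  p3=False,  p4=False,  p5=True.

Yes, satisfiable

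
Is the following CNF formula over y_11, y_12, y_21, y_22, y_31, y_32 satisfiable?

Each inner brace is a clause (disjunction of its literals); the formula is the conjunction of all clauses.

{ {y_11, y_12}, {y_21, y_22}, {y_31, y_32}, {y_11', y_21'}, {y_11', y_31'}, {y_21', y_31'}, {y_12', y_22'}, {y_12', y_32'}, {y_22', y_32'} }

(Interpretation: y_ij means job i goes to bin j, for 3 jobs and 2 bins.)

Try y_11 = 1.
The clause (y_21') is unit, so y_21 = 0.
The clause (y_22) is unit, so y_22 = 1.
The clause (y_31') is unit, so y_31 = 0.
The clause (y_32) is unit, so y_32 = 1.
That conflicts with the unit clause (y_32').
Undo y_11 and try y_11 = 0.
The clause (y_12) is unit, so y_12 = 1.
The clause (y_22') is unit, so y_22 = 0.
The clause (y_21) is unit, so y_21 = 1.
The clause (y_31') is unit, so y_31 = 0.
The clause (y_32) is unit, so y_32 = 1.
That conflicts with the unit clause (y_32').
Either choice for y_11 ends in contradiction.
No assignment satisfies every clause.

No, unsatisfiable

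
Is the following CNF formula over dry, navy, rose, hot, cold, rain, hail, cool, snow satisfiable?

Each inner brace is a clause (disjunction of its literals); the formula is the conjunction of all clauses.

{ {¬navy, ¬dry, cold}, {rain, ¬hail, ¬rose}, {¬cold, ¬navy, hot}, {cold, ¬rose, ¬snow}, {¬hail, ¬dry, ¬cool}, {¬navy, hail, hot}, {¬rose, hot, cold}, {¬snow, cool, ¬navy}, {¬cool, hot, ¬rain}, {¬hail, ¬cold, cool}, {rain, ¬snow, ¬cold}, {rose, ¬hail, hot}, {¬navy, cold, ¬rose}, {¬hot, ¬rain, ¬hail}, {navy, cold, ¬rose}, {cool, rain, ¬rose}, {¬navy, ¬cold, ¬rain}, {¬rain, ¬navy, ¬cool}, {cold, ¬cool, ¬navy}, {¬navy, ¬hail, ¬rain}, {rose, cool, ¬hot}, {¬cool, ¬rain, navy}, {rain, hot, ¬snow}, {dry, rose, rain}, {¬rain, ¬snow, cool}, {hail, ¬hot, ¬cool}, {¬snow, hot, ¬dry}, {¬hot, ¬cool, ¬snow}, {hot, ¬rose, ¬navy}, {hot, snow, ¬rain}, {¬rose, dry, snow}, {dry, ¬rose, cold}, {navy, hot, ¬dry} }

Branch on navy: set navy = False.
Branch on cold: set cold = True.
Branch on hail: set hail = False.
Branch on rain: set rain = True.
From the singleton clause (¬cool), cool = False.
From the singleton clause (¬snow), snow = False.
From the singleton clause (hot), hot = True.
From the singleton clause (rose), rose = True.
From the singleton clause (dry), dry = True.
All clauses are satisfied.
A satisfying assignment: dry=True; navy=False; rose=True; hot=True; cold=True; rain=True; hail=False; cool=False; snow=False.

Yes, satisfiable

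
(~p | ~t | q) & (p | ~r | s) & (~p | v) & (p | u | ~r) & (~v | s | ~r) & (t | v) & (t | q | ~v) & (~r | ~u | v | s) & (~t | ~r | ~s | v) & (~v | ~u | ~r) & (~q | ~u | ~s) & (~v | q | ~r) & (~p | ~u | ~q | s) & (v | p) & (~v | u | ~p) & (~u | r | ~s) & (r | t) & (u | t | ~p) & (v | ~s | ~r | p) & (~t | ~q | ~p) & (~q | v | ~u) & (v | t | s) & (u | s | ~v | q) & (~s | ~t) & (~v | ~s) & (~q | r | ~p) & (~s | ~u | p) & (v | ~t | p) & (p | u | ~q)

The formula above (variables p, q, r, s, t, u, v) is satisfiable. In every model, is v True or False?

Suppose v = 0.
The clause (~p) is unit, so p = 0.
Now (p) is unsatisfied and unit — conflict.
So every satisfying assignment has v = True.

True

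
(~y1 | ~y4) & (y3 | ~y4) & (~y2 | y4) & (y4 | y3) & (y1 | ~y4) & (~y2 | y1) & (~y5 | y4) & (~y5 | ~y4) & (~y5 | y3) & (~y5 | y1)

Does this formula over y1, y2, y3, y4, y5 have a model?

Try y1 = 1.
The clause (~y4) is unit, so y4 = 0.
The clause (~y2) is unit, so y2 = 0.
The clause (y3) is unit, so y3 = 1.
The clause (~y5) is unit, so y5 = 0.
Every clause now holds.
A satisfying assignment: y1: 1,  y2: 0,  y3: 1,  y4: 0,  y5: 0.

Yes, satisfiable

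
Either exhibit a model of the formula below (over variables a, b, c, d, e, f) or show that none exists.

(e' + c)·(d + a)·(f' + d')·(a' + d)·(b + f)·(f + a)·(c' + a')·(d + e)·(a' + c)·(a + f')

Suppose e = 0.
(d) alone gives d = 1.
(f') alone gives f = 0.
(b) alone gives b = 1.
(a) alone gives a = 1.
(c') alone gives c = 0.
But (c) is also a unit clause — contradiction.
Undo e and try e = 1.
(c) alone gives c = 1.
(a') alone gives a = 0.
(d) alone gives d = 1.
(f') alone gives f = 0.
But (f) is also a unit clause — contradiction.
Either choice for e ends in contradiction.

UNSATISFIABLE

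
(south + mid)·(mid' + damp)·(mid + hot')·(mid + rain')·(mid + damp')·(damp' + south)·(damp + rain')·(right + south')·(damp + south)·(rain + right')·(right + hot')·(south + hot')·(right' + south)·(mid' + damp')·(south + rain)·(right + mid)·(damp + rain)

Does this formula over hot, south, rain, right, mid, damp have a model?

No, unsatisfiable

Try south = 1.
(right) alone gives right = 1.
(rain) alone gives rain = 1.
(mid) alone gives mid = 1.
(damp) alone gives damp = 1.
Now (damp') is unsatisfied and unit — conflict.
So south must be the other value — set south = 0.
(mid) alone gives mid = 1.
(damp) alone gives damp = 1.
Now (damp') is unsatisfied and unit — conflict.
Neither south = 1 nor south = 0 works.
No assignment satisfies every clause.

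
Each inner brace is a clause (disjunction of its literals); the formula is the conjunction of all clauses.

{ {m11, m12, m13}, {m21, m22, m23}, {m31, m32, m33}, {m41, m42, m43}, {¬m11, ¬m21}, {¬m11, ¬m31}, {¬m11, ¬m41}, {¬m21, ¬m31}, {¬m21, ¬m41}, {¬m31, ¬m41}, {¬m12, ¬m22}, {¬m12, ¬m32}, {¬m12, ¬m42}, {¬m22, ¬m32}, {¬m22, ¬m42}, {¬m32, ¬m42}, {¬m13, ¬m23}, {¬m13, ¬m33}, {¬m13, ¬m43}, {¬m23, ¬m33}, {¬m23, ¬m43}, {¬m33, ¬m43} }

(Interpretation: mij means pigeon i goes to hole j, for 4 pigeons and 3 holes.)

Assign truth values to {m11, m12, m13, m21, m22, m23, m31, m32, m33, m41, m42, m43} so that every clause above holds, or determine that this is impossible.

Branch on m11: set m11 = False.
Branch on m12: set m12 = True.
(¬m22) alone gives m22 = False.
(¬m32) alone gives m32 = False.
(¬m42) alone gives m42 = False.
Branch on m21: set m21 = True.
(¬m31) alone gives m31 = False.
(m33) alone gives m33 = True.
(¬m41) alone gives m41 = False.
(m43) alone gives m43 = True.
Now (¬m43) is unsatisfied and unit — conflict.
That branch fails; take m21 = False instead.
(m23) alone gives m23 = True.
(¬m13) alone gives m13 = False.
(¬m33) alone gives m33 = False.
(m31) alone gives m31 = True.
(¬m41) alone gives m41 = False.
(m43) alone gives m43 = True.
Now (¬m43) is unsatisfied and unit — conflict.
Either choice for m21 ends in contradiction.
That branch fails; take m12 = False instead.
(m13) alone gives m13 = True.
(¬m23) alone gives m23 = False.
(¬m33) alone gives m33 = False.
(¬m43) alone gives m43 = False.
Branch on m21: set m21 = True.
(¬m31) alone gives m31 = False.
(m32) alone gives m32 = True.
(¬m41) alone gives m41 = False.
(m42) alone gives m42 = True.
Now (¬m42) is unsatisfied and unit — conflict.
That branch fails; take m21 = False instead.
(m22) alone gives m22 = True.
(¬m32) alone gives m32 = False.
(m31) alone gives m31 = True.
(¬m41) alone gives m41 = False.
(m42) alone gives m42 = True.
Now (¬m42) is unsatisfied and unit — conflict.
Either choice for m21 ends in contradiction.
Either choice for m12 ends in contradiction.
That branch fails; take m11 = True instead.
(¬m21) alone gives m21 = False.
(¬m31) alone gives m31 = False.
(¬m41) alone gives m41 = False.
Branch on m22: set m22 = True.
(¬m12) alone gives m12 = False.
(¬m32) alone gives m32 = False.
(m33) alone gives m33 = True.
(¬m42) alone gives m42 = False.
(m43) alone gives m43 = True.
Now (¬m43) is unsatisfied and unit — conflict.
That branch fails; take m22 = False instead.
(m23) alone gives m23 = True.
(¬m13) alone gives m13 = False.
(¬m33) alone gives m33 = False.
(m32) alone gives m32 = True.
(¬m12) alone gives m12 = False.
(¬m42) alone gives m42 = False.
(m43) alone gives m43 = True.
Now (¬m43) is unsatisfied and unit — conflict.
Either choice for m22 ends in contradiction.
Either choice for m11 ends in contradiction.

UNSATISFIABLE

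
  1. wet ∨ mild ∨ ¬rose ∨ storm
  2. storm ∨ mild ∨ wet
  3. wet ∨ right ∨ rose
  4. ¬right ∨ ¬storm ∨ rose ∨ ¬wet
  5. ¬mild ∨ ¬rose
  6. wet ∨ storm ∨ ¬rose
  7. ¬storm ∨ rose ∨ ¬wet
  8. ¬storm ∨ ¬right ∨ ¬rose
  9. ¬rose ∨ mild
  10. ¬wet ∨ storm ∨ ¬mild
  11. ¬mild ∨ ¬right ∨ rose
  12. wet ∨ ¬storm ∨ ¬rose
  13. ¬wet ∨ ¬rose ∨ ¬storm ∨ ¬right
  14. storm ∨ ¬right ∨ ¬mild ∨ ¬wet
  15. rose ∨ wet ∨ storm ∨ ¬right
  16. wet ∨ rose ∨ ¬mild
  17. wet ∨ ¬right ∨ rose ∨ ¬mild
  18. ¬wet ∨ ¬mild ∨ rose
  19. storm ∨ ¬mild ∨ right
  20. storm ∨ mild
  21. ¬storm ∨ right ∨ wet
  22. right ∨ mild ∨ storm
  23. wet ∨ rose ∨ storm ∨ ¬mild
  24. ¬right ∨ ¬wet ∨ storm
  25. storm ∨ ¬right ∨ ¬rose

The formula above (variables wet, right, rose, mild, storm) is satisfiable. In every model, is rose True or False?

False

Suppose rose = True.
The clause (¬mild) is unit, so mild = False.
But (mild) is also a unit clause — contradiction.
So every satisfying assignment has rose = False.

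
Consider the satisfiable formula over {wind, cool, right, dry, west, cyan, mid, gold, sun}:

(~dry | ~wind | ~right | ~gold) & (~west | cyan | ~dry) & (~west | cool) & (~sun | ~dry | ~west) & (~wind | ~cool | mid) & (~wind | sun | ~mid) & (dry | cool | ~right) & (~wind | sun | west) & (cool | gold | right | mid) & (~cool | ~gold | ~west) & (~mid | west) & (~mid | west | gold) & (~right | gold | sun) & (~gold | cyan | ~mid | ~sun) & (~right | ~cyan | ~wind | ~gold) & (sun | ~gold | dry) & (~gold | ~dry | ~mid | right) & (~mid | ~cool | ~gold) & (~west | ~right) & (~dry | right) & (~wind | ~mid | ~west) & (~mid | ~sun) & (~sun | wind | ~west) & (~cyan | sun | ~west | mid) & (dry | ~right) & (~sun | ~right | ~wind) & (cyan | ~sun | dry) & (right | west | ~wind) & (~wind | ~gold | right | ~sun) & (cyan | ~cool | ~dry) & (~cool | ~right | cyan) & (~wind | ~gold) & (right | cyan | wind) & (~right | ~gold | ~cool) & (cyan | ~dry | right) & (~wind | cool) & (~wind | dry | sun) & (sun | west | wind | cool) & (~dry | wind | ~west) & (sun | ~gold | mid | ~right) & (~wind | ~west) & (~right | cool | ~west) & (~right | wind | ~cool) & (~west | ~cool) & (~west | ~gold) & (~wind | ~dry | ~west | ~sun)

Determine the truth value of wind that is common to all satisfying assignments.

Suppose wind = 1.
The clause (~gold) is unit, so gold = 0.
The clause (cool) is unit, so cool = 1.
The clause (mid) is unit, so mid = 1.
The clause (sun) is unit, so sun = 1.
Now (~sun) is unsatisfied and unit — conflict.
So every satisfying assignment has wind = False.

False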